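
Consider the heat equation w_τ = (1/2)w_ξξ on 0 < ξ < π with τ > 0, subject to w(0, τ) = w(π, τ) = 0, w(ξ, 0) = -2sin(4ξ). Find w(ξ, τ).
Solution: Using separation of variables w = X(ξ)T(τ):
Eigenfunctions: sin(nξ), n = 1, 2, 3, ...
General solution: w(ξ, τ) = Σ c_n sin(nξ) exp(-n² τ/2)
Matching w(ξ,0) = -2sin(4ξ) term by term: c_4=-2.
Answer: w(ξ, τ) = -2exp(-8τ)sin(4ξ)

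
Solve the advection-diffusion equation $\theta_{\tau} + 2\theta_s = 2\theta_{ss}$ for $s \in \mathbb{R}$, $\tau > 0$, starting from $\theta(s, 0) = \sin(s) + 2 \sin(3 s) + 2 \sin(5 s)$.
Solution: Moving frame: $\eta = s - 2\tau$, $\sigma = \tau$, $\theta = u(\eta,\sigma)$, so $\theta_{\tau} = u_{\sigma} - 2u_{\eta}$ and $\theta_{ss} = u_{\eta\eta}$.
Hence $\theta_{\tau} + 2\theta_s = u_{\sigma}$ and the PDE becomes the heat equation $u_{\sigma} = 2u_{\eta\eta}$ on $\eta \in \mathbb{R}$.
Initial data: $u(\eta,0) = \theta(\eta,0) = \sin(\eta) + 2 \sin(3 \eta) + 2 \sin(5 \eta)$. Each mode $\sin(n\eta)$ decays as $e^{-2n^2\sigma}$ on $\mathbb{R}$, so $u(\eta,\sigma) = \sum c_n e^{-2n^2\sigma} \sin(n\eta)$ with $c_1=1, c_3=2, c_5=2$: $u(\eta,\sigma) = e^{-2 \sigma} \sin(\eta) + 2 e^{-18 \sigma} \sin(3 \eta) + 2 e^{-50 \sigma} \sin(5 \eta)$.
Substituting back: $\theta(s,\tau) = u(s - 2\tau, \tau)$.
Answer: $\theta(s, \tau) = - e^{-2 \tau} \sin(2 \tau - s) - 2 e^{-18 \tau} \sin(6 \tau - 3 s) - 2 e^{-50 \tau} \sin(10 \tau - 5 s)$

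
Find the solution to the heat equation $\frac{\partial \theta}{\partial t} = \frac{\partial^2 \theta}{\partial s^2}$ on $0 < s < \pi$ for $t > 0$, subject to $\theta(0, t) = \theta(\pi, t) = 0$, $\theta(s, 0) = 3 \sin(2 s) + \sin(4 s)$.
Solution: Using separation of variables $\theta = X(s)G(t)$:
Eigenfunctions: $\sin(ns)$, $n = 1, 2, 3, \ldots$
General solution: $\theta(s, t) = \sum c_n \sin(ns) e^{-n^2 t}$
Matching $\theta(s,0) = 3 \sin(2 s) + \sin(4 s)$ term by term: $c_2=3, c_4=1$.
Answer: $\theta(s, t) = 3 e^{-4 t} \sin(2 s) + e^{-16 t} \sin(4 s)$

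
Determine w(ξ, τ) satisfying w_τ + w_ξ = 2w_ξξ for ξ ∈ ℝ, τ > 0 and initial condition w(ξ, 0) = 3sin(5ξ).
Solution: Change to a moving frame: let η = ξ - τ, σ = τ and write w(ξ,τ) = u(η,σ).
By the chain rule w_τ = u_σ - u_η, w_ξ = u_η, w_ξξ = u_ηη.
Then w_τ + w_ξ = u_σ: the advection term cancels and the PDE becomes the heat equation u_σ = 2u_ηη on η ∈ ℝ.
Initial data: u(η,0) = w(η,0) = 3sin(5η).
On η ∈ ℝ each mode satisfies (sin(nη))″ = -n² sin(nη), so exp(-2n²σ) sin(nη) solves the heat equation; by superposition u(η,σ) = Σ c_n exp(-2n²σ) sin(nη).
Reading off the coefficients: c_5=3, so u(η,σ) = 3exp(-50σ)sin(5η).
Substituting back η = ξ - τ, σ = τ: w(ξ,τ) = u(ξ - τ, τ).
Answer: w(ξ, τ) = 3exp(-50τ)sin(5ξ - 5τ)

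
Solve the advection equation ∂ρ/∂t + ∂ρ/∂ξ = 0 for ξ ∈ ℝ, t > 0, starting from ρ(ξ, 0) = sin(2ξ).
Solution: By method of characteristics (waves move right with speed 1):
Along characteristics ξ - t = const, ρ is constant, so ρ(ξ,t) = f(ξ - t) with f = ρ(·, 0).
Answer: ρ(ξ, t) = -sin(2t - 2ξ)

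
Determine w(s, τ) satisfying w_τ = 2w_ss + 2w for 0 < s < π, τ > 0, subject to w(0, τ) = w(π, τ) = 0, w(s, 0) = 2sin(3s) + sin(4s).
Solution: Substitute w = exp(2τ)u, i.e. u = exp(-2τ)w.
By the product rule, w_τ = exp(2τ)(u_τ + 2u), w_ss = exp(2τ)u_ss.
Substituting into the PDE and dividing by exp(2τ): u_τ + 2u = 2u_ss + 2u.
The lower-order terms cancel, leaving the standard heat equation u_τ = 2u_ss.
Initial data for u: u(s,0) = w(s,0) = 2sin(3s) + sin(4s). The boundary conditions carry over: u(0,τ) = u(π,τ) = 0.
Solve for u:
  Using separation of variables u = X(s)T(τ):
  Eigenfunctions: sin(ns), n = 1, 2, 3, ...
  General solution: u(s, τ) = Σ c_n sin(ns) exp(-2n² τ)
  Matching u(s,0) = 2sin(3s) + sin(4s) term by term: c_3=2, c_4=1.
Hence u(s,τ) = 2exp(-18τ)sin(3s) + exp(-32τ)sin(4s).
Transform back: w(s,τ) = exp(2τ)u(s,τ).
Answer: w(s, τ) = 2exp(-16τ)sin(3s) + exp(-30τ)sin(4s)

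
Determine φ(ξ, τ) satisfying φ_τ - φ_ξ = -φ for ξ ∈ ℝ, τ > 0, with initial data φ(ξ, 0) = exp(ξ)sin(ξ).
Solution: Substitute φ = exp(ξ)u.
Then φ_ξ = exp(ξ)(u_ξ + u), φ_τ = exp(ξ)u_τ; substituting and dividing by exp(ξ), the lower-order terms cancel: u_τ - u_ξ = 0 (standard advection equation).
Data for u: u(ξ,0) = exp(-ξ)φ(ξ,0) = sin(ξ).
By characteristics (dξ/dτ = -1), u(ξ,τ) = f(ξ + τ) with f = u(·, 0).
So u(ξ,τ) = sin(ξ + τ), and φ(ξ,τ) = exp(ξ)u(ξ,τ).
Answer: φ(ξ, τ) = exp(ξ)sin(ξ + τ)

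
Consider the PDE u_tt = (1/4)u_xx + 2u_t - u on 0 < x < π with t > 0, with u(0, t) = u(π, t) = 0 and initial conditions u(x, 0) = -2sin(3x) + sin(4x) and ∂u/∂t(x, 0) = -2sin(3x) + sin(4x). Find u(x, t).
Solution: Substitute u = exp(t)w, i.e. w = exp(-t)u.
By the product rule, u_t = exp(t)(w_t + w), u_tt = exp(t)(w_tt + 2w_t + w), u_xx = exp(t)w_xx.
Substituting into the PDE and dividing by exp(t): w_tt + 2w_t + w = (1/4)w_xx + 2(w_t + w) - w.
The lower-order terms cancel, leaving the standard wave equation w_tt = (1/4)w_xx.
Initial data for w: w(x,0) = u(x,0) = -2sin(3x) + sin(4x); w_t(x,0) = u_t(x,0) - u(x,0) = 0. The boundary conditions carry over: w(0,t) = w(π,t) = 0.
Solve for w:
  Using separation of variables w = X(x)T(t):
  Eigenfunctions: sin(nx), n = 1, 2, 3, ...
  General solution: w(x, t) = Σ [A_n cos(n t/2) + B_n sin(n t/2)] sin(nx)
  From w(x,0) = -2sin(3x) + sin(4x): A_3=-2, A_4=1. From w_t(x,0) = 0: all B_n = 0.
Hence w(x,t) = -2sin(3x)cos(3t/2) + sin(4x)cos(2t).
Transform back: u(x,t) = exp(t)w(x,t).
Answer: u(x, t) = -2exp(t)sin(3x)cos(3t/2) + exp(t)sin(4x)cos(2t)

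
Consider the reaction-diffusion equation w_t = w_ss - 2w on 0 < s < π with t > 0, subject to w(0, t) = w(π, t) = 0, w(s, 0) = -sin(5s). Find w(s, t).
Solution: Substitute w = exp(-2t)u.
Then w_t = exp(-2t)(u_t - 2u), w_ss = exp(-2t)u_ss; substituting and dividing by exp(-2t), the lower-order terms cancel: u_t = u_ss (standard heat equation).
Data for u: u(s,0) = w(s,0) = -sin(5s). The boundary conditions carry over: u(0,t) = u(π,t) = 0.
Separating variables: u = Σ c_n exp(-n²t) sin(ns). From u(s,0) = -sin(5s): c_5=-1.
So u(s,t) = -exp(-25t)sin(5s), and w(s,t) = exp(-2t)u(s,t).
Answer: w(s, t) = -exp(-27t)sin(5s)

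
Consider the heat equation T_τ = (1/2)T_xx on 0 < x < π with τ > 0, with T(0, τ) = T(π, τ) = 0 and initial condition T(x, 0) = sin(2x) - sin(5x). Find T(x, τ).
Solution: Using separation of variables T = X(x)G(τ):
Eigenfunctions: sin(nx), n = 1, 2, 3, ...
General solution: T(x, τ) = Σ c_n sin(nx) exp(-n² τ/2)
Matching T(x,0) = sin(2x) - sin(5x) term by term: c_2=1, c_5=-1.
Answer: T(x, τ) = exp(-2τ)sin(2x) - exp(-25τ/2)sin(5x)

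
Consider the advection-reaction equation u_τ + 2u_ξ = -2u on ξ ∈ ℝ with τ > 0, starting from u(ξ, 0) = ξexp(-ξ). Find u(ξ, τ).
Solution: Substitute u = exp(-ξ)w, i.e. w = exp(ξ)u.
By the product rule, u_ξ = exp(-ξ)(w_ξ - w), u_τ = exp(-ξ)w_τ.
Substituting into the PDE and dividing by exp(-ξ): w_τ + 2(w_ξ - w) = -2w.
The lower-order terms cancel, leaving the standard advection equation w_τ + 2w_ξ = 0.
Initial data for w: w(ξ,0) = exp(ξ)u(ξ,0) = ξ.
Solve for w:
  By method of characteristics (waves move right with speed 2):
  Along characteristics ξ - 2τ = const, w is constant, so w(ξ,τ) = f(ξ - 2τ) with f = w(·, 0).
Hence w(ξ,τ) = ξ - 2τ.
Transform back: u(ξ,τ) = exp(-ξ)w(ξ,τ).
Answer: u(ξ, τ) = ξexp(-ξ) - 2τexp(-ξ)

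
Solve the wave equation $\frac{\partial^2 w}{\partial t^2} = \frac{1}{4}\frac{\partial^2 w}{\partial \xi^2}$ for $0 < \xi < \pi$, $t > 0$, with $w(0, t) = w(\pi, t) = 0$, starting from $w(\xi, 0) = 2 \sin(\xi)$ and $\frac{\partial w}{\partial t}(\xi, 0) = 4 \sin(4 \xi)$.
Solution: Separating variables: $w = \sum [A_n \cos(\omega_n t) + B_n \sin(\omega_n t)] \sin(n\xi)$, $\omega_n = n/2$. From ICs ($B_n$ = velocity coefficient / $\omega_n$): $A_1=2, B_4=2$.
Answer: $w(\xi, t) = 2 \sin(\xi) \cos(t/2) + 2 \sin(4 \xi) \sin(2 t)$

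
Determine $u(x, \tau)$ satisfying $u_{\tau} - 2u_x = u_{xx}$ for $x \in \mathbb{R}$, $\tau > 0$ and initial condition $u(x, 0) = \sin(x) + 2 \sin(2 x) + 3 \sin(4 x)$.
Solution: Change to a moving frame: let $\eta = x + 2\tau$, $\sigma = \tau$ and write $u(x,\tau) = w(\eta,\sigma)$.
By the chain rule $u_{\tau} = w_{\sigma} + 2w_{\eta}$, $u_x = w_{\eta}$, $u_{xx} = w_{\eta\eta}$.
Then $u_{\tau} - 2u_x = w_{\sigma}$: the advection term cancels and the PDE becomes the heat equation $w_{\sigma} = w_{\eta\eta}$ on $\eta \in \mathbb{R}$.
Initial data: $w(\eta,0) = u(\eta,0) = \sin(\eta) + 2 \sin(2 \eta) + 3 \sin(4 \eta)$.
On $\eta \in \mathbb{R}$ each mode satisfies $(\sin(n\eta))'' = -n^2 \sin(n\eta)$, so $e^{-n^2\sigma} \sin(n\eta)$ solves the heat equation; by superposition $w(\eta,\sigma) = \sum c_n e^{-n^2\sigma} \sin(n\eta)$.
Reading off the coefficients: $c_1=1, c_2=2, c_4=3$, so $w(\eta,\sigma) = e^{-\sigma} \sin(\eta) + 2 e^{-4 \sigma} \sin(2 \eta) + 3 e^{-16 \sigma} \sin(4 \eta)$.
Substituting back $\eta = x + 2\tau$, $\sigma = \tau$: $u(x,\tau) = w(x + 2\tau, \tau)$.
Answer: $u(x, \tau) = e^{-\tau} \sin(2 \tau + x) + 2 e^{-4 \tau} \sin(4 \tau + 2 x) + 3 e^{-16 \tau} \sin(8 \tau + 4 x)$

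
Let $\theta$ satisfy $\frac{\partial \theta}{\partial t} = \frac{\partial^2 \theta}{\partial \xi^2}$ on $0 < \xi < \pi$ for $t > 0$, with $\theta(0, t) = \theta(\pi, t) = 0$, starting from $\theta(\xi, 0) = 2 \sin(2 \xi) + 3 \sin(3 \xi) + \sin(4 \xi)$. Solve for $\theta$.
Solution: Using separation of variables $\theta = X(\xi)G(t)$:
Eigenfunctions: $\sin(n\xi)$, $n = 1, 2, 3, \ldots$
General solution: $\theta(\xi, t) = \sum c_n \sin(n\xi) e^{-n^2 t}$
Matching $\theta(\xi,0) = 2 \sin(2 \xi) + 3 \sin(3 \xi) + \sin(4 \xi)$ term by term: $c_2=2, c_3=3, c_4=1$.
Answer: $\theta(\xi, t) = 2 e^{-4 t} \sin(2 \xi) + 3 e^{-9 t} \sin(3 \xi) + e^{-16 t} \sin(4 \xi)$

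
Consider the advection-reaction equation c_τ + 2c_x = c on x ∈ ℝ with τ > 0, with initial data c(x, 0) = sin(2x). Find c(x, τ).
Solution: Substitute c = exp(τ)u.
Then c_τ = exp(τ)(u_τ + u), c_x = exp(τ)u_x; substituting and dividing by exp(τ), the lower-order terms cancel: u_τ + 2u_x = 0 (standard advection equation).
Data for u: u(x,0) = c(x,0) = sin(2x).
By characteristics (dx/dτ = 2), u(x,τ) = f(x - 2τ) with f = u(·, 0).
So u(x,τ) = sin(2x - 4τ), and c(x,τ) = exp(τ)u(x,τ).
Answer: c(x, τ) = exp(τ)sin(2x - 4τ)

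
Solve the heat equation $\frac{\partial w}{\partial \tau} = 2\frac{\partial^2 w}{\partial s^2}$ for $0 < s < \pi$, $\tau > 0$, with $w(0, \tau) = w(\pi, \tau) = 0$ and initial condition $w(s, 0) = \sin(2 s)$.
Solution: Using separation of variables $w = X(s)T(\tau)$:
Eigenfunctions: $\sin(ns)$, $n = 1, 2, 3, \ldots$
General solution: $w(s, \tau) = \sum c_n \sin(ns) e^{-2n^2 \tau}$
Matching $w(s,0) = \sin(2 s)$ term by term: $c_2=1$.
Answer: $w(s, \tau) = e^{-8 \tau} \sin(2 s)$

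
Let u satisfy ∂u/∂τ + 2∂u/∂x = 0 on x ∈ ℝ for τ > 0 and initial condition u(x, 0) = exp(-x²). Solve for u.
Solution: By characteristics (dx/dτ = 2), u(x,τ) = f(x - 2τ) with f = u(·, 0).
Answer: u(x, τ) = exp(-(x - 2τ)²)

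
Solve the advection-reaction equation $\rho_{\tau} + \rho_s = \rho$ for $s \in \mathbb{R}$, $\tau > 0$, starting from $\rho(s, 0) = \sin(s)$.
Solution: Substitute $\rho = e^{\tau}u$, i.e. $u = e^{-\tau}\rho$.
By the product rule, $\rho_{\tau} = e^{\tau}(u_{\tau} + u)$, $\rho_s = e^{\tau}u_s$.
Substituting into the PDE and dividing by $e^{\tau}$: $u_{\tau} + u + u_s = u$.
The lower-order terms cancel, leaving the standard advection equation $u_{\tau} + u_s = 0$.
Initial data for $u$: $u(s,0) = \rho(s,0) = \sin(s)$.
Solve for $u$:
  By method of characteristics (waves move right with speed 1):
  Along characteristics $s - \tau =$ const, $u$ is constant, so $u(s,\tau) = f(s - \tau)$ with $f = u( \cdot , 0)$.
Hence $u(s,\tau) = \sin(s - \tau)$.
Transform back: $\rho(s,\tau) = e^{\tau}u(s,\tau)$.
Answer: $\rho(s, \tau) = - e^{\tau} \sin(\tau - s)$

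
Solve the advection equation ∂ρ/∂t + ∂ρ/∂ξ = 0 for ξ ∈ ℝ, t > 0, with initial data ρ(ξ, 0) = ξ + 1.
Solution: By characteristics (dξ/dt = 1), ρ(ξ,t) = f(ξ - t) with f = ρ(·, 0).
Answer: ρ(ξ, t) = -t + ξ + 1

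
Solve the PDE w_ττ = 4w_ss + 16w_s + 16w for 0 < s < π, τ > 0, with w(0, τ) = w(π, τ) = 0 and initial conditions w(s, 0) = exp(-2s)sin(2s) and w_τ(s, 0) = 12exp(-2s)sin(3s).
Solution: Substitute w = exp(-2s)u, i.e. u = exp(2s)w.
By the product rule, w_s = exp(-2s)(u_s - 2u), w_ss = exp(-2s)(u_ss - 4u_s + 4u), w_ττ = exp(-2s)u_ττ.
Substituting into the PDE and dividing by exp(-2s): u_ττ = 4(u_ss - 4u_s + 4u) + 16(u_s - 2u) + 16u.
The lower-order terms cancel, leaving the standard wave equation u_ττ = 4u_ss.
Initial data for u: u(s,0) = exp(2s)w(s,0) = sin(2s); u_τ(s,0) = exp(2s)w_τ(s,0) = 12sin(3s). The boundary conditions carry over: u(0,τ) = u(π,τ) = 0.
Solve for u:
  Using separation of variables u = X(s)T(τ):
  Eigenfunctions: sin(ns), n = 1, 2, 3, ...
  General solution: u(s, τ) = Σ [A_n cos(2n τ) + B_n sin(2n τ)] sin(ns)
  From u(s,0) = sin(2s): A_2=1. From u_τ(s,0) = 12sin(3s), using u_τ(s,0) = Σ ω_n B_n sin(ns) with ω_n = 2n: B_3 = 12/6 = 2.
Hence u(s,τ) = sin(2s)cos(4τ) + 2sin(3s)sin(6τ).
Transform back: w(s,τ) = exp(-2s)u(s,τ).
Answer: w(s, τ) = exp(-2s)sin(2s)cos(4τ) + 2exp(-2s)sin(3s)sin(6τ)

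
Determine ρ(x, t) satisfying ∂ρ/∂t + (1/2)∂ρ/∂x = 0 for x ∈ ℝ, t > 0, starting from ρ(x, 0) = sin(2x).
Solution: By characteristics (dx/dt = 1/2), ρ(x,t) = f(x - (1/2)t) with f = ρ(·, 0).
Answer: ρ(x, t) = -sin(t - 2x)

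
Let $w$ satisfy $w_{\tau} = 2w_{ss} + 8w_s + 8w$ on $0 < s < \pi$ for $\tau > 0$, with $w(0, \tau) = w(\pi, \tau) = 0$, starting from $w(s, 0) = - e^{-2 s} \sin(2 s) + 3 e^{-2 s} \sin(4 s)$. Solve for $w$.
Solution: Substitute $w = e^{-2s}u$, i.e. $u = e^{2s}w$.
By the product rule, $w_s = e^{-2s}(u_s - 2u)$, $w_{ss} = e^{-2s}(u_{ss} - 4u_s + 4u)$, $w_{\tau} = e^{-2s}u_{\tau}$.
Substituting into the PDE and dividing by $e^{-2s}$: $u_{\tau} = 2(u_{ss} - 4u_s + 4u) + 8(u_s - 2u) + 8u$.
The lower-order terms cancel, leaving the standard heat equation $u_{\tau} = 2u_{ss}$.
Initial data for $u$: $u(s,0) = e^{2s}w(s,0) = - \sin(2 s) + 3 \sin(4 s)$. The boundary conditions carry over: $u(0,\tau) = u(\pi,\tau) = 0$.
Solve for $u$:
  Using separation of variables $u = X(s)T(\tau)$:
  Eigenfunctions: $\sin(ns)$, $n = 1, 2, 3, \ldots$
  General solution: $u(s, \tau) = \sum c_n \sin(ns) e^{-2n^2 \tau}$
  Matching $u(s,0) = - \sin(2 s) + 3 \sin(4 s)$ term by term: $c_2=-1, c_4=3$.
Hence $u(s,\tau) = - e^{-8 \tau} \sin(2 s) + 3 e^{-32 \tau} \sin(4 s)$.
Transform back: $w(s,\tau) = e^{-2s}u(s,\tau)$.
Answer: $w(s, \tau) = - e^{-8 \tau} e^{-2 s} \sin(2 s) + 3 e^{-32 \tau} e^{-2 s} \sin(4 s)$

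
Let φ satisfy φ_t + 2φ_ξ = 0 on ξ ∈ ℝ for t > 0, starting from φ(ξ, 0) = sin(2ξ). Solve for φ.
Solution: By method of characteristics (waves move right with speed 2):
Along characteristics ξ - 2t = const, φ is constant, so φ(ξ,t) = f(ξ - 2t) with f = φ(·, 0).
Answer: φ(ξ, t) = -sin(4t - 2ξ)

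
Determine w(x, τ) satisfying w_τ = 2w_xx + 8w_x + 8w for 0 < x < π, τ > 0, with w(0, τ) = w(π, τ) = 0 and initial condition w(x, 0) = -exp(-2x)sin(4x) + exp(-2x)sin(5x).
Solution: Substitute w = exp(-2x)u.
Then w_x = exp(-2x)(u_x - 2u), w_xx = exp(-2x)(u_xx - 4u_x + 4u), w_τ = exp(-2x)u_τ; substituting and dividing by exp(-2x), the lower-order terms cancel: u_τ = 2u_xx (standard heat equation).
Data for u: u(x,0) = exp(2x)w(x,0) = -sin(4x) + sin(5x). The boundary conditions carry over: u(0,τ) = u(π,τ) = 0.
Separating variables: u = Σ c_n exp(-2n²τ) sin(nx). From u(x,0) = -sin(4x) + sin(5x): c_4=-1, c_5=1.
So u(x,τ) = -exp(-32τ)sin(4x) + exp(-50τ)sin(5x), and w(x,τ) = exp(-2x)u(x,τ).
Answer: w(x, τ) = -exp(-2x)exp(-32τ)sin(4x) + exp(-2x)exp(-50τ)sin(5x)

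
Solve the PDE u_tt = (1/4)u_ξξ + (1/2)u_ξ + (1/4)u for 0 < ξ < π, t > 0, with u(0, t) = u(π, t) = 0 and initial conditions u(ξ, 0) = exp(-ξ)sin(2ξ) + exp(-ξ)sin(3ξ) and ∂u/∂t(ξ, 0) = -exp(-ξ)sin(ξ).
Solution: Substitute u = exp(-ξ)w.
Then u_ξ = exp(-ξ)(w_ξ - w), u_ξξ = exp(-ξ)(w_ξξ - 2w_ξ + w), u_tt = exp(-ξ)w_tt; substituting and dividing by exp(-ξ), the lower-order terms cancel: w_tt = (1/4)w_ξξ (standard wave equation).
Data for w: w(ξ,0) = exp(ξ)u(ξ,0) = sin(2ξ) + sin(3ξ); w_t(ξ,0) = exp(ξ)u_t(ξ,0) = -sin(ξ). The boundary conditions carry over: w(0,t) = w(π,t) = 0.
Separating variables: w = Σ [A_n cos(ω_n t) + B_n sin(ω_n t)] sin(nξ), ω_n = n/2. From ICs (B_n = velocity coefficient / ω_n): A_2=1, A_3=1, B_1=-2.
So w(ξ,t) = -2sin(t/2)sin(ξ) + sin(2ξ)cos(t) + sin(3ξ)cos(3t/2), and u(ξ,t) = exp(-ξ)w(ξ,t).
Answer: u(ξ, t) = -2exp(-ξ)sin(t/2)sin(ξ) + exp(-ξ)sin(2ξ)cos(t) + exp(-ξ)sin(3ξ)cos(3t/2)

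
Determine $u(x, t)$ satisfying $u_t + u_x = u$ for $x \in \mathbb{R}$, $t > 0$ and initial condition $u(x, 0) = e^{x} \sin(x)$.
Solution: Substitute $u = e^{x}w$, i.e. $w = e^{-x}u$.
By the product rule, $u_x = e^{x}(w_x + w)$, $u_t = e^{x}w_t$.
Substituting into the PDE and dividing by $e^{x}$: $w_t + (w_x + w) = w$.
The lower-order terms cancel, leaving the standard advection equation $w_t + w_x = 0$.
Initial data for $w$: $w(x,0) = e^{-x}u(x,0) = \sin(x)$.
Solve for $w$:
  By method of characteristics (waves move right with speed 1):
  Along characteristics $x - t =$ const, $w$ is constant, so $w(x,t) = f(x - t)$ with $f = w( \cdot , 0)$.
Hence $w(x,t) = - \sin(t - x)$.
Transform back: $u(x,t) = e^{x}w(x,t)$.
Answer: $u(x, t) = - e^{x} \sin(t - x)$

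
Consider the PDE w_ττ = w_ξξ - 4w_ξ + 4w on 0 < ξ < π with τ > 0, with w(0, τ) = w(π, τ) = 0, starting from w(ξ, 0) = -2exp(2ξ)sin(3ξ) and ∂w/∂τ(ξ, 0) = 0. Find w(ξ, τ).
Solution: Substitute w = exp(2ξ)u.
Then w_ξ = exp(2ξ)(u_ξ + 2u), w_ξξ = exp(2ξ)(u_ξξ + 4u_ξ + 4u), w_ττ = exp(2ξ)u_ττ; substituting and dividing by exp(2ξ), the lower-order terms cancel: u_ττ = u_ξξ (standard wave equation).
Data for u: u(ξ,0) = exp(-2ξ)w(ξ,0) = -2sin(3ξ); u_τ(ξ,0) = exp(-2ξ)w_τ(ξ,0) = 0. The boundary conditions carry over: u(0,τ) = u(π,τ) = 0.
Separating variables: u = Σ [A_n cos(ω_n τ) + B_n sin(ω_n τ)] sin(nξ), ω_n = n. From ICs: A_3=-2.
So u(ξ,τ) = -2sin(3ξ)cos(3τ), and w(ξ,τ) = exp(2ξ)u(ξ,τ).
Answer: w(ξ, τ) = -2exp(2ξ)sin(3ξ)cos(3τ)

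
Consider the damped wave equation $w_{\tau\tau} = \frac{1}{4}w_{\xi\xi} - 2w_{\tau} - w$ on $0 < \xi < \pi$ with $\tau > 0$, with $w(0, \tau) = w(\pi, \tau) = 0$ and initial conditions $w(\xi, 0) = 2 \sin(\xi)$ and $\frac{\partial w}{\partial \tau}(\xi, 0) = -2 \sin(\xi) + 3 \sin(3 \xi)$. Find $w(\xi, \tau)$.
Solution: Substitute $w = e^{-\tau}u$.
Then $w_{\tau} = e^{-\tau}(u_{\tau} - u)$, $w_{\tau\tau} = e^{-\tau}(u_{\tau\tau} - 2u_{\tau} + u)$, $w_{\xi\xi} = e^{-\tau}u_{\xi\xi}$; substituting and dividing by $e^{-\tau}$, the lower-order terms cancel: $u_{\tau\tau} = \frac{1}{4}u_{\xi\xi}$ (standard wave equation).
Data for $u$: $u(\xi,0) = w(\xi,0) = 2 \sin(\xi)$; $u_{\tau}(\xi,0) = w_{\tau}(\xi,0) + w(\xi,0) = 3 \sin(3 \xi)$. The boundary conditions carry over: $u(0,\tau) = u(\pi,\tau) = 0$.
Separating variables: $u = \sum [A_n \cos(\omega_n \tau) + B_n \sin(\omega_n \tau)] \sin(n\xi)$, $\omega_n = n/2$. From ICs ($B_n$ = velocity coefficient / $\omega_n$): $A_1=2, B_3=2$.
So $u(\xi,\tau) = 2 \sin(\xi) \cos(\tau/2) + 2 \sin(3 \xi) \sin(3 \tau/2)$, and $w(\xi,\tau) = e^{-\tau}u(\xi,\tau)$.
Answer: $w(\xi, \tau) = 2 e^{-\tau} \sin(3 \tau/2) \sin(3 \xi) + 2 e^{-\tau} \sin(\xi) \cos(\tau/2)$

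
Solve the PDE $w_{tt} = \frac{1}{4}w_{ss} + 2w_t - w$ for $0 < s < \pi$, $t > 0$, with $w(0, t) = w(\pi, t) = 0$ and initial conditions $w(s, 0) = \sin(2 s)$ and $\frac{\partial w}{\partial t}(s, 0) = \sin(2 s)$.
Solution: Substitute $w = e^{t}u$.
Then $w_t = e^{t}(u_t + u)$, $w_{tt} = e^{t}(u_{tt} + 2u_t + u)$, $w_{ss} = e^{t}u_{ss}$; substituting and dividing by $e^{t}$, the lower-order terms cancel: $u_{tt} = \frac{1}{4}u_{ss}$ (standard wave equation).
Data for $u$: $u(s,0) = w(s,0) = \sin(2 s)$; $u_t(s,0) = w_t(s,0) - w(s,0) = 0$. The boundary conditions carry over: $u(0,t) = u(\pi,t) = 0$.
Separating variables: $u = \sum [A_n \cos(\omega_n t) + B_n \sin(\omega_n t)] \sin(ns)$, $\omega_n = n/2$. From ICs: $A_2=1$.
So $u(s,t) = \sin(2 s) \cos(t)$, and $w(s,t) = e^{t}u(s,t)$.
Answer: $w(s, t) = e^{t} \sin(2 s) \cos(t)$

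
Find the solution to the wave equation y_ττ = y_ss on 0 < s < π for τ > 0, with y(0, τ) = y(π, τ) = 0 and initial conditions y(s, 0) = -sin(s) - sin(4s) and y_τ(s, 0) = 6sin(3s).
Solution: Using separation of variables y = X(s)T(τ):
Eigenfunctions: sin(ns), n = 1, 2, 3, ...
General solution: y(s, τ) = Σ [A_n cos(n τ) + B_n sin(n τ)] sin(ns)
From y(s,0) = -sin(s) - sin(4s): A_1=-1, A_4=-1. From y_τ(s,0) = 6sin(3s), using y_τ(s,0) = Σ ω_n B_n sin(ns) with ω_n = n: B_3 = 6/3 = 2.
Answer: y(s, τ) = -sin(s)cos(τ) + 2sin(3s)sin(3τ) - sin(4s)cos(4τ)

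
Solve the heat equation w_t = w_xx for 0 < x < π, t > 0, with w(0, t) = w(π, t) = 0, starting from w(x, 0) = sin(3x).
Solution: Using separation of variables w = X(x)T(t):
Eigenfunctions: sin(nx), n = 1, 2, 3, ...
General solution: w(x, t) = Σ c_n sin(nx) exp(-n² t)
Matching w(x,0) = sin(3x) term by term: c_3=1.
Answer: w(x, t) = exp(-9t)sin(3x)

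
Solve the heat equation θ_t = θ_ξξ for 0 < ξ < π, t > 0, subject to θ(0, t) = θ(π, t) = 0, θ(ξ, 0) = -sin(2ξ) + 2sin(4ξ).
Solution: Using separation of variables θ = X(ξ)G(t):
Eigenfunctions: sin(nξ), n = 1, 2, 3, ...
General solution: θ(ξ, t) = Σ c_n sin(nξ) exp(-n² t)
Matching θ(ξ,0) = -sin(2ξ) + 2sin(4ξ) term by term: c_2=-1, c_4=2.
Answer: θ(ξ, t) = -exp(-4t)sin(2ξ) + 2exp(-16t)sin(4ξ)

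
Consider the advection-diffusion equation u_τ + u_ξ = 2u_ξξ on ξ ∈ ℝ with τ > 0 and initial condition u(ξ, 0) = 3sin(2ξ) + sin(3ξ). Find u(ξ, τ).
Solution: Moving frame: η = ξ - τ, σ = τ, u = w(η,σ), so u_τ = w_σ - w_η and u_ξξ = w_ηη.
Hence u_τ + u_ξ = w_σ and the PDE becomes the heat equation w_σ = 2w_ηη on η ∈ ℝ.
Initial data: w(η,0) = u(η,0) = 3sin(2η) + sin(3η). Each mode sin(nη) decays as exp(-2n²σ) on ℝ, so w(η,σ) = Σ c_n exp(-2n²σ) sin(nη) with c_2=3, c_3=1: w(η,σ) = 3exp(-8σ)sin(2η) + exp(-18σ)sin(3η).
Substituting back: u(ξ,τ) = w(ξ - τ, τ).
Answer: u(ξ, τ) = 3exp(-8τ)sin(2ξ - 2τ) + exp(-18τ)sin(3ξ - 3τ)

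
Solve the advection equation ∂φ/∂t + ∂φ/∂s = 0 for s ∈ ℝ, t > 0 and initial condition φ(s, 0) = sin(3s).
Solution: By method of characteristics (waves move right with speed 1):
Along characteristics s - t = const, φ is constant, so φ(s,t) = f(s - t) with f = φ(·, 0).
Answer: φ(s, t) = sin(3s - 3t)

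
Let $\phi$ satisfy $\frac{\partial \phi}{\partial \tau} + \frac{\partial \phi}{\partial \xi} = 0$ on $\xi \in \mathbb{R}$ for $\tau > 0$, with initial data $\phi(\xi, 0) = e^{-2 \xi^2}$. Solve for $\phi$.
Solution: By method of characteristics (waves move right with speed 1):
Along characteristics $\xi - \tau =$ const, $\phi$ is constant, so $\phi(\xi,\tau) = f(\xi - \tau)$ with $f = \phi( \cdot , 0)$.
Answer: $\phi(\xi, \tau) = e^{-2 (-\tau + \xi)^2}$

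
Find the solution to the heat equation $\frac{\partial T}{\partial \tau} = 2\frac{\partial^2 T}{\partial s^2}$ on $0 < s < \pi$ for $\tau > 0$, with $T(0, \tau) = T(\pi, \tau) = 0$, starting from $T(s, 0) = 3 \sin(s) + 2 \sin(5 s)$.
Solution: Separating variables: $T = \sum c_n e^{-2n^2\tau} \sin(ns)$. From $T(s,0) = 3 \sin(s) + 2 \sin(5 s)$: $c_1=3, c_5=2$.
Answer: $T(s, \tau) = 3 e^{-2 \tau} \sin(s) + 2 e^{-50 \tau} \sin(5 s)$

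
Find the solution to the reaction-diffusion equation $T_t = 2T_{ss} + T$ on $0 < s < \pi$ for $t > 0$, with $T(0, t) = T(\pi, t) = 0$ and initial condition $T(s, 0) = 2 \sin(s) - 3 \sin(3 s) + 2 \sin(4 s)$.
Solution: Substitute $T = e^{t}u$, i.e. $u = e^{-t}T$.
By the product rule, $T_t = e^{t}(u_t + u)$, $T_{ss} = e^{t}u_{ss}$.
Substituting into the PDE and dividing by $e^{t}$: $u_t + u = 2u_{ss} + u$.
The lower-order terms cancel, leaving the standard heat equation $u_t = 2u_{ss}$.
Initial data for $u$: $u(s,0) = T(s,0) = 2 \sin(s) - 3 \sin(3 s) + 2 \sin(4 s)$. The boundary conditions carry over: $u(0,t) = u(\pi,t) = 0$.
Solve for $u$:
  Using separation of variables $u = X(s)G(t)$:
  Eigenfunctions: $\sin(ns)$, $n = 1, 2, 3, \ldots$
  General solution: $u(s, t) = \sum c_n \sin(ns) e^{-2n^2 t}$
  Matching $u(s,0) = 2 \sin(s) - 3 \sin(3 s) + 2 \sin(4 s)$ term by term: $c_1=2, c_3=-3, c_4=2$.
Hence $u(s,t) = 2 e^{-2 t} \sin(s) - 3 e^{-18 t} \sin(3 s) + 2 e^{-32 t} \sin(4 s)$.
Transform back: $T(s,t) = e^{t}u(s,t)$.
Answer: $T(s, t) = 2 e^{-t} \sin(s) - 3 e^{-17 t} \sin(3 s) + 2 e^{-31 t} \sin(4 s)$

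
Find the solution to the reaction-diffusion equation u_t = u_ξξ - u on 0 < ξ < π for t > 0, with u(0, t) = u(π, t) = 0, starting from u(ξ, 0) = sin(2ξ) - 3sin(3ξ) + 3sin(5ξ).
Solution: Substitute u = exp(-t)w, i.e. w = exp(t)u.
By the product rule, u_t = exp(-t)(w_t - w), u_ξξ = exp(-t)w_ξξ.
Substituting into the PDE and dividing by exp(-t): w_t - w = w_ξξ - w.
The lower-order terms cancel, leaving the standard heat equation w_t = w_ξξ.
Initial data for w: w(ξ,0) = u(ξ,0) = sin(2ξ) - 3sin(3ξ) + 3sin(5ξ). The boundary conditions carry over: w(0,t) = w(π,t) = 0.
Solve for w:
  Using separation of variables w = X(ξ)T(t):
  Eigenfunctions: sin(nξ), n = 1, 2, 3, ...
  General solution: w(ξ, t) = Σ c_n sin(nξ) exp(-n² t)
  Matching w(ξ,0) = sin(2ξ) - 3sin(3ξ) + 3sin(5ξ) term by term: c_2=1, c_3=-3, c_5=3.
Hence w(ξ,t) = exp(-4t)sin(2ξ) - 3exp(-9t)sin(3ξ) + 3exp(-25t)sin(5ξ).
Transform back: u(ξ,t) = exp(-t)w(ξ,t).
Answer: u(ξ, t) = exp(-5t)sin(2ξ) - 3exp(-10t)sin(3ξ) + 3exp(-26t)sin(5ξ)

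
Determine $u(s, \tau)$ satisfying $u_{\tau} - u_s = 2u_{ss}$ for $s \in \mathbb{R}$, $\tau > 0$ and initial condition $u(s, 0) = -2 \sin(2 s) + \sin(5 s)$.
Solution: Change to a moving frame: let $\eta = s + \tau$, $\sigma = \tau$ and write $u(s,\tau) = w(\eta,\sigma)$.
By the chain rule $u_{\tau} = w_{\sigma} + w_{\eta}$, $u_s = w_{\eta}$, $u_{ss} = w_{\eta\eta}$.
Then $u_{\tau} - u_s = w_{\sigma}$: the advection term cancels and the PDE becomes the heat equation $w_{\sigma} = 2w_{\eta\eta}$ on $\eta \in \mathbb{R}$.
Initial data: $w(\eta,0) = u(\eta,0) = -2 \sin(2 \eta) + \sin(5 \eta)$.
On $\eta \in \mathbb{R}$ each mode satisfies $(\sin(n\eta))'' = -n^2 \sin(n\eta)$, so $e^{-2n^2\sigma} \sin(n\eta)$ solves the heat equation; by superposition $w(\eta,\sigma) = \sum c_n e^{-2n^2\sigma} \sin(n\eta)$.
Reading off the coefficients: $c_2=-2, c_5=1$, so $w(\eta,\sigma) = -2 e^{-8 \sigma} \sin(2 \eta) + e^{-50 \sigma} \sin(5 \eta)$.
Substituting back $\eta = s + \tau$, $\sigma = \tau$: $u(s,\tau) = w(s + \tau, \tau)$.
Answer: $u(s, \tau) = -2 e^{-8 \tau} \sin(2 \tau + 2 s) + e^{-50 \tau} \sin(5 \tau + 5 s)$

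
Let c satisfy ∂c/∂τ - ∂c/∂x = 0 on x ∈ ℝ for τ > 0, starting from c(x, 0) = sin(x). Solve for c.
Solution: By characteristics (dx/dτ = -1), c(x,τ) = f(x + τ) with f = c(·, 0).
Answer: c(x, τ) = sin(x + τ)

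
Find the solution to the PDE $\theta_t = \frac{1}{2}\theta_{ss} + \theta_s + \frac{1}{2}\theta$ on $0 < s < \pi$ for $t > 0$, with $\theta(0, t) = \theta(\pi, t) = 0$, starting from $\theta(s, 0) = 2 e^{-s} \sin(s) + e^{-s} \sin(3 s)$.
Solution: Substitute $\theta = e^{-s}u$.
Then $\theta_s = e^{-s}(u_s - u)$, $\theta_{ss} = e^{-s}(u_{ss} - 2u_s + u)$, $\theta_t = e^{-s}u_t$; substituting and dividing by $e^{-s}$, the lower-order terms cancel: $u_t = \frac{1}{2}u_{ss}$ (standard heat equation).
Data for $u$: $u(s,0) = e^{s}\theta(s,0) = 2 \sin(s) + \sin(3 s)$. The boundary conditions carry over: $u(0,t) = u(\pi,t) = 0$.
Separating variables: $u = \sum c_n e^{-n^2t/2} \sin(ns)$. From $u(s,0) = 2 \sin(s) + \sin(3 s)$: $c_1=2, c_3=1$.
So $u(s,t) = 2 e^{-t/2} \sin(s) + e^{-9 t/2} \sin(3 s)$, and $\theta(s,t) = e^{-s}u(s,t)$.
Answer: $\theta(s, t) = 2 e^{-s} e^{-t/2} \sin(s) + e^{-s} e^{-9 t/2} \sin(3 s)$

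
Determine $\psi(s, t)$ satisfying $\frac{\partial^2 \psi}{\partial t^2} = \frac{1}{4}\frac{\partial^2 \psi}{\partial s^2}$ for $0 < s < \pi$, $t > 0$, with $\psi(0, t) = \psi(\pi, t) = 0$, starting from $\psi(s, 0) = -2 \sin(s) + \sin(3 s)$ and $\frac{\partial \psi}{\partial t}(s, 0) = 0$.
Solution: Separating variables: $\psi = \sum [A_n \cos(\omega_n t) + B_n \sin(\omega_n t)] \sin(ns)$, $\omega_n = n/2$. From ICs: $A_1=-2, A_3=1$.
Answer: $\psi(s, t) = -2 \sin(s) \cos(t/2) + \sin(3 s) \cos(3 t/2)$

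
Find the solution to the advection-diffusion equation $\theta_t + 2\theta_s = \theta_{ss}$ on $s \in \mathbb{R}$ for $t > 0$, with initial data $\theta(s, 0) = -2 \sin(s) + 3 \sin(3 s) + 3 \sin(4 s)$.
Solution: Moving frame: $\eta = s - 2t$, $\sigma = t$, $\theta = u(\eta,\sigma)$, so $\theta_t = u_{\sigma} - 2u_{\eta}$ and $\theta_{ss} = u_{\eta\eta}$.
Hence $\theta_t + 2\theta_s = u_{\sigma}$ and the PDE becomes the heat equation $u_{\sigma} = u_{\eta\eta}$ on $\eta \in \mathbb{R}$.
Initial data: $u(\eta,0) = \theta(\eta,0) = -2 \sin(\eta) + 3 \sin(3 \eta) + 3 \sin(4 \eta)$. Each mode $\sin(n\eta)$ decays as $e^{-n^2\sigma}$ on $\mathbb{R}$, so $u(\eta,\sigma) = \sum c_n e^{-n^2\sigma} \sin(n\eta)$ with $c_1=-2, c_3=3, c_4=3$: $u(\eta,\sigma) = -2 e^{-\sigma} \sin(\eta) + 3 e^{-9 \sigma} \sin(3 \eta) + 3 e^{-16 \sigma} \sin(4 \eta)$.
Substituting back: $\theta(s,t) = u(s - 2t, t)$.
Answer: $\theta(s, t) = -2 e^{-t} \sin(s - 2 t) + 3 e^{-9 t} \sin(3 s - 6 t) + 3 e^{-16 t} \sin(4 s - 8 t)$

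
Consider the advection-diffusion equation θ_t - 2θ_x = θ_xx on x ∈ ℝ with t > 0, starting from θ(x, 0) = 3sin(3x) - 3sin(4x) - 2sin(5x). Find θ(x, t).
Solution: Moving frame: η = x + 2t, σ = t, θ = u(η,σ), so θ_t = u_σ + 2u_η and θ_xx = u_ηη.
Hence θ_t - 2θ_x = u_σ and the PDE becomes the heat equation u_σ = u_ηη on η ∈ ℝ.
Initial data: u(η,0) = θ(η,0) = 3sin(3η) - 3sin(4η) - 2sin(5η). Each mode sin(nη) decays as exp(-n²σ) on ℝ, so u(η,σ) = Σ c_n exp(-n²σ) sin(nη) with c_3=3, c_4=-3, c_5=-2: u(η,σ) = 3exp(-9σ)sin(3η) - 3exp(-16σ)sin(4η) - 2exp(-25σ)sin(5η).
Substituting back: θ(x,t) = u(x + 2t, t).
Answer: θ(x, t) = 3exp(-9t)sin(6t + 3x) - 3exp(-16t)sin(8t + 4x) - 2exp(-25t)sin(10t + 5x)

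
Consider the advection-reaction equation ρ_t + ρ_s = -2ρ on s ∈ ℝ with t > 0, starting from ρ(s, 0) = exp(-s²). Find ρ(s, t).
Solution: Substitute ρ = exp(-2t)u, i.e. u = exp(2t)ρ.
By the product rule, ρ_t = exp(-2t)(u_t - 2u), ρ_s = exp(-2t)u_s.
Substituting into the PDE and dividing by exp(-2t): u_t - 2u + u_s = -2u.
The lower-order terms cancel, leaving the standard advection equation u_t + u_s = 0.
Initial data for u: u(s,0) = ρ(s,0) = exp(-s²).
Solve for u:
  By method of characteristics (waves move right with speed 1):
  Along characteristics s - t = const, u is constant, so u(s,t) = f(s - t) with f = u(·, 0).
Hence u(s,t) = exp(-(s - t)²).
Transform back: ρ(s,t) = exp(-2t)u(s,t).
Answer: ρ(s, t) = exp(-2t)exp(-(s - t)²)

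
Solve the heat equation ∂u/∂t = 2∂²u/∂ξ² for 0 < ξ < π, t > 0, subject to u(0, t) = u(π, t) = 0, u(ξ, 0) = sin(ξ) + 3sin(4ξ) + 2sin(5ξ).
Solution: Separating variables: u = Σ c_n exp(-2n²t) sin(nξ). From u(ξ,0) = sin(ξ) + 3sin(4ξ) + 2sin(5ξ): c_1=1, c_4=3, c_5=2.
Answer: u(ξ, t) = exp(-2t)sin(ξ) + 3exp(-32t)sin(4ξ) + 2exp(-50t)sin(5ξ)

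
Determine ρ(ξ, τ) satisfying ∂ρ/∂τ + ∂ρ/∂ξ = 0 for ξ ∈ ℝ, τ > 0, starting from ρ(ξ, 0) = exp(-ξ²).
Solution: By characteristics (dξ/dτ = 1), ρ(ξ,τ) = f(ξ - τ) with f = ρ(·, 0).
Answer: ρ(ξ, τ) = exp(-(ξ - τ)²)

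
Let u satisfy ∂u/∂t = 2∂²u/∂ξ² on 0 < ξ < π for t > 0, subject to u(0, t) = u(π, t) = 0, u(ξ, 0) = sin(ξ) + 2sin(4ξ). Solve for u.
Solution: Using separation of variables u = X(ξ)T(t):
Eigenfunctions: sin(nξ), n = 1, 2, 3, ...
General solution: u(ξ, t) = Σ c_n sin(nξ) exp(-2n² t)
Matching u(ξ,0) = sin(ξ) + 2sin(4ξ) term by term: c_1=1, c_4=2.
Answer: u(ξ, t) = exp(-2t)sin(ξ) + 2exp(-32t)sin(4ξ)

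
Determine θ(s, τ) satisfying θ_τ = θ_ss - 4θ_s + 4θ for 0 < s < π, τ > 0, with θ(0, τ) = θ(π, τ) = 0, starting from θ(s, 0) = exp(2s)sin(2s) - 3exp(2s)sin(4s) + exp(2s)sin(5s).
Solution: Substitute θ = exp(2s)u, i.e. u = exp(-2s)θ.
By the product rule, θ_s = exp(2s)(u_s + 2u), θ_ss = exp(2s)(u_ss + 4u_s + 4u), θ_τ = exp(2s)u_τ.
Substituting into the PDE and dividing by exp(2s): u_τ = (u_ss + 4u_s + 4u) - 4(u_s + 2u) + 4u.
The lower-order terms cancel, leaving the standard heat equation u_τ = u_ss.
Initial data for u: u(s,0) = exp(-2s)θ(s,0) = sin(2s) - 3sin(4s) + sin(5s). The boundary conditions carry over: u(0,τ) = u(π,τ) = 0.
Solve for u:
  Using separation of variables u = X(s)G(τ):
  Eigenfunctions: sin(ns), n = 1, 2, 3, ...
  General solution: u(s, τ) = Σ c_n sin(ns) exp(-n² τ)
  Matching u(s,0) = sin(2s) - 3sin(4s) + sin(5s) term by term: c_2=1, c_4=-3, c_5=1.
Hence u(s,τ) = exp(-4τ)sin(2s) - 3exp(-16τ)sin(4s) + exp(-25τ)sin(5s).
Transform back: θ(s,τ) = exp(2s)u(s,τ).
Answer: θ(s, τ) = exp(2s)exp(-4τ)sin(2s) - 3exp(2s)exp(-16τ)sin(4s) + exp(2s)exp(-25τ)sin(5s)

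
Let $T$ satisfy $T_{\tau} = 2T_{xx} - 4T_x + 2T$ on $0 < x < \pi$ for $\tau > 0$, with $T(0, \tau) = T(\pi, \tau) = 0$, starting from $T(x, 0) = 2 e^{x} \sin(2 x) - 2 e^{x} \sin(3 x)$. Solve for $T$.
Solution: Substitute $T = e^{x}u$, i.e. $u = e^{-x}T$.
By the product rule, $T_x = e^{x}(u_x + u)$, $T_{xx} = e^{x}(u_{xx} + 2u_x + u)$, $T_{\tau} = e^{x}u_{\tau}$.
Substituting into the PDE and dividing by $e^{x}$: $u_{\tau} = 2(u_{xx} + 2u_x + u) - 4(u_x + u) + 2u$.
The lower-order terms cancel, leaving the standard heat equation $u_{\tau} = 2u_{xx}$.
Initial data for $u$: $u(x,0) = e^{-x}T(x,0) = 2 \sin(2 x) - 2 \sin(3 x)$. The boundary conditions carry over: $u(0,\tau) = u(\pi,\tau) = 0$.
Solve for $u$:
  Using separation of variables $u = X(x)G(\tau)$:
  Eigenfunctions: $\sin(nx)$, $n = 1, 2, 3, \ldots$
  General solution: $u(x, \tau) = \sum c_n \sin(nx) e^{-2n^2 \tau}$
  Matching $u(x,0) = 2 \sin(2 x) - 2 \sin(3 x)$ term by term: $c_2=2, c_3=-2$.
Hence $u(x,\tau) = 2 e^{-8 \tau} \sin(2 x) - 2 e^{-18 \tau} \sin(3 x)$.
Transform back: $T(x,\tau) = e^{x}u(x,\tau)$.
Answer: $T(x, \tau) = 2 e^{-8 \tau} e^{x} \sin(2 x) - 2 e^{-18 \tau} e^{x} \sin(3 x)$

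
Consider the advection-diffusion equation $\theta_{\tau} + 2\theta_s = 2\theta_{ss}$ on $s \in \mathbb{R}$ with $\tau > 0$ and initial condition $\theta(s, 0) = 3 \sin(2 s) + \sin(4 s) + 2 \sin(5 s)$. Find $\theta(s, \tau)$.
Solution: Change to a moving frame: let $\eta = s - 2\tau$, $\sigma = \tau$ and write $\theta(s,\tau) = u(\eta,\sigma)$.
By the chain rule $\theta_{\tau} = u_{\sigma} - 2u_{\eta}$, $\theta_s = u_{\eta}$, $\theta_{ss} = u_{\eta\eta}$.
Then $\theta_{\tau} + 2\theta_s = u_{\sigma}$: the advection term cancels and the PDE becomes the heat equation $u_{\sigma} = 2u_{\eta\eta}$ on $\eta \in \mathbb{R}$.
Initial data: $u(\eta,0) = \theta(\eta,0) = 3 \sin(2 \eta) + \sin(4 \eta) + 2 \sin(5 \eta)$.
On $\eta \in \mathbb{R}$ each mode satisfies $(\sin(n\eta))'' = -n^2 \sin(n\eta)$, so $e^{-2n^2\sigma} \sin(n\eta)$ solves the heat equation; by superposition $u(\eta,\sigma) = \sum c_n e^{-2n^2\sigma} \sin(n\eta)$.
Reading off the coefficients: $c_2=3, c_4=1, c_5=2$, so $u(\eta,\sigma) = 3 e^{-8 \sigma} \sin(2 \eta) + e^{-32 \sigma} \sin(4 \eta) + 2 e^{-50 \sigma} \sin(5 \eta)$.
Substituting back $\eta = s - 2\tau$, $\sigma = \tau$: $\theta(s,\tau) = u(s - 2\tau, \tau)$.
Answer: $\theta(s, \tau) = -3 e^{-8 \tau} \sin(4 \tau - 2 s) -  e^{-32 \tau} \sin(8 \tau - 4 s) - 2 e^{-50 \tau} \sin(10 \tau - 5 s)$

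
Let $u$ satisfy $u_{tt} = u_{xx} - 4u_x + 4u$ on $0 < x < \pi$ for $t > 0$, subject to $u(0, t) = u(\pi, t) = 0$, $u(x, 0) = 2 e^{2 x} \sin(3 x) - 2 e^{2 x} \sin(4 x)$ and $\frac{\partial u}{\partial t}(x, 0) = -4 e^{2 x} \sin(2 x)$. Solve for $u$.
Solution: Substitute $u = e^{2x}w$, i.e. $w = e^{-2x}u$.
By the product rule, $u_x = e^{2x}(w_x + 2w)$, $u_{xx} = e^{2x}(w_{xx} + 4w_x + 4w)$, $u_{tt} = e^{2x}w_{tt}$.
Substituting into the PDE and dividing by $e^{2x}$: $w_{tt} = (w_{xx} + 4w_x + 4w) - 4(w_x + 2w) + 4w$.
The lower-order terms cancel, leaving the standard wave equation $w_{tt} = w_{xx}$.
Initial data for $w$: $w(x,0) = e^{-2x}u(x,0) = 2 \sin(3 x) - 2 \sin(4 x)$; $w_t(x,0) = e^{-2x}u_t(x,0) = -4 \sin(2 x)$. The boundary conditions carry over: $w(0,t) = w(\pi,t) = 0$.
Solve for $w$:
  Using separation of variables $w = X(x)T(t)$:
  Eigenfunctions: $\sin(nx)$, $n = 1, 2, 3, \ldots$
  General solution: $w(x, t) = \sum [A_n \cos(n t) + B_n \sin(n t)] \sin(nx)$
  From $w(x,0) = 2 \sin(3 x) - 2 \sin(4 x)$: $A_3=2, A_4=-2$. From $w_t(x,0) = -4 \sin(2 x)$, using $w_t(x,0) = \sum \omega_n B_n \sin(nx)$ with $\omega_n = n$: $B_2 = (-4)/2 = -2$.
Hence $w(x,t) = -2 \sin(2 t) \sin(2 x) + 2 \sin(3 x) \cos(3 t) - 2 \sin(4 x) \cos(4 t)$.
Transform back: $u(x,t) = e^{2x}w(x,t)$.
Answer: $u(x, t) = -2 e^{2 x} \sin(2 t) \sin(2 x) + 2 e^{2 x} \sin(3 x) \cos(3 t) - 2 e^{2 x} \sin(4 x) \cos(4 t)$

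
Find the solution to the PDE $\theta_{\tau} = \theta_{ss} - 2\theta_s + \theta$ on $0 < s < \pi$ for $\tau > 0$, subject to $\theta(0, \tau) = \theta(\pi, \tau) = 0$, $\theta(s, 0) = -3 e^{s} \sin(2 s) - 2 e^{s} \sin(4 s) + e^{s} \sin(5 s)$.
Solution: Substitute $\theta = e^{s}u$.
Then $\theta_s = e^{s}(u_s + u)$, $\theta_{ss} = e^{s}(u_{ss} + 2u_s + u)$, $\theta_{\tau} = e^{s}u_{\tau}$; substituting and dividing by $e^{s}$, the lower-order terms cancel: $u_{\tau} = u_{ss}$ (standard heat equation).
Data for $u$: $u(s,0) = e^{-s}\theta(s,0) = -3 \sin(2 s) - 2 \sin(4 s) + \sin(5 s)$. The boundary conditions carry over: $u(0,\tau) = u(\pi,\tau) = 0$.
Separating variables: $u = \sum c_n e^{-n^2\tau} \sin(ns)$. From $u(s,0) = -3 \sin(2 s) - 2 \sin(4 s) + \sin(5 s)$: $c_2=-3, c_4=-2, c_5=1$.
So $u(s,\tau) = -3 e^{-4 \tau} \sin(2 s) - 2 e^{-16 \tau} \sin(4 s) + e^{-25 \tau} \sin(5 s)$, and $\theta(s,\tau) = e^{s}u(s,\tau)$.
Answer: $\theta(s, \tau) = -3 e^{-4 \tau} e^{s} \sin(2 s) - 2 e^{-16 \tau} e^{s} \sin(4 s) + e^{-25 \tau} e^{s} \sin(5 s)$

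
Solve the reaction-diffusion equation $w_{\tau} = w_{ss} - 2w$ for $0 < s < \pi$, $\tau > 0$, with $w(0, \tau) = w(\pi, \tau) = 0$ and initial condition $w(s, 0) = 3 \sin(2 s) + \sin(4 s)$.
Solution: Substitute $w = e^{-2\tau}u$, i.e. $u = e^{2\tau}w$.
By the product rule, $w_{\tau} = e^{-2\tau}(u_{\tau} - 2u)$, $w_{ss} = e^{-2\tau}u_{ss}$.
Substituting into the PDE and dividing by $e^{-2\tau}$: $u_{\tau} - 2u = u_{ss} - 2u$.
The lower-order terms cancel, leaving the standard heat equation $u_{\tau} = u_{ss}$.
Initial data for $u$: $u(s,0) = w(s,0) = 3 \sin(2 s) + \sin(4 s)$. The boundary conditions carry over: $u(0,\tau) = u(\pi,\tau) = 0$.
Solve for $u$:
  Using separation of variables $u = X(s)T(\tau)$:
  Eigenfunctions: $\sin(ns)$, $n = 1, 2, 3, \ldots$
  General solution: $u(s, \tau) = \sum c_n \sin(ns) e^{-n^2 \tau}$
  Matching $u(s,0) = 3 \sin(2 s) + \sin(4 s)$ term by term: $c_2=3, c_4=1$.
Hence $u(s,\tau) = 3 e^{-4 \tau} \sin(2 s) + e^{-16 \tau} \sin(4 s)$.
Transform back: $w(s,\tau) = e^{-2\tau}u(s,\tau)$.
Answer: $w(s, \tau) = 3 e^{-6 \tau} \sin(2 s) + e^{-18 \tau} \sin(4 s)$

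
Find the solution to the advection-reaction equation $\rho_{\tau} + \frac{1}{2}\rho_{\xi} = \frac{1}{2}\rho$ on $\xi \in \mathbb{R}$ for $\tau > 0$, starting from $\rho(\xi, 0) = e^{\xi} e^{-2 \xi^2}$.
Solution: Substitute $\rho = e^{\xi}u$.
Then $\rho_{\xi} = e^{\xi}(u_{\xi} + u)$, $\rho_{\tau} = e^{\xi}u_{\tau}$; substituting and dividing by $e^{\xi}$, the lower-order terms cancel: $u_{\tau} + \frac{1}{2}u_{\xi} = 0$ (standard advection equation).
Data for $u$: $u(\xi,0) = e^{-\xi}\rho(\xi,0) = e^{-2 \xi^2}$.
By characteristics ($d\xi/d\tau = 1/2$), $u(\xi,\tau) = f(\xi - \frac{1}{2}\tau)$ with $f = u( \cdot , 0)$.
So $u(\xi,\tau) = e^{-2 (\xi - \tau/2)^2}$, and $\rho(\xi,\tau) = e^{\xi}u(\xi,\tau)$.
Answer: $\rho(\xi, \tau) = e^{\xi} e^{-2 (-\tau/2 + \xi)^2}$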